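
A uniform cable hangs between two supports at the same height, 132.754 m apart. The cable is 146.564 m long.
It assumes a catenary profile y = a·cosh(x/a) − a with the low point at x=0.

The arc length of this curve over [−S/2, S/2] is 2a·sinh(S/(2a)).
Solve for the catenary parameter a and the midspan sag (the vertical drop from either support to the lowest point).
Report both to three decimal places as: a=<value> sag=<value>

seed: a₀ = √(S³/(24(L−S))) = √(132.754³/(24·13.810)) = 84.017347
iter 1: u=0.790039  f(a)=+4.374e-01  f'(a)=-3.497e-01  a ← 84.017347 − (+4.374e-01/-3.497e-01) = 85.268178
iter 2: u=0.778450  f(a)=+9.960e-03  f'(a)=-3.340e-01  a ← 85.268178 − (+9.960e-03/-3.340e-01) = 85.298003
iter 3: u=0.778178  f(a)=+5.431e-06  f'(a)=-3.336e-01  a ← 85.298003 − (+5.431e-06/-3.336e-01) = 85.298019
iter 4: u=0.778178  f(a)=+1.592e-12  f'(a)=-3.336e-01  a ← 85.298019 − (+1.592e-12/-3.336e-01) = 85.298019
converged: |Δa| < 1e-12 after 4 iterations
sag = a·(cosh(S/(2a)) − 1) = 85.298019·(cosh(0.778178) − 1) = 27.156432
T_max/T_min = cosh(S/(2a)) = 1.318371

a=85.298 sag=27.156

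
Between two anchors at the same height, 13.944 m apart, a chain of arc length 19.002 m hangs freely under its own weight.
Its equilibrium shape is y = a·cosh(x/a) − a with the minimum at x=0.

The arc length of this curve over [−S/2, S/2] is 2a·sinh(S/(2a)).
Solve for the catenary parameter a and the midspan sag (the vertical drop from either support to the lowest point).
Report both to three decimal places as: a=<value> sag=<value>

seed: a₀ = √(S³/(24(L−S))) = √(13.944³/(24·5.058)) = 4.725916
iter 1: u=1.475269  f(a)=+5.798e-01  f'(a)=-2.644e+00  a ← 4.725916 − (+5.798e-01/-2.644e+00) = 4.945203
iter 2: u=1.409851  f(a)=+4.280e-02  f'(a)=-2.267e+00  a ← 4.945203 − (+4.280e-02/-2.267e+00) = 4.964082
iter 3: u=1.404489  f(a)=+2.743e-04  f'(a)=-2.238e+00  a ← 4.964082 − (+2.743e-04/-2.238e+00) = 4.964205
iter 4: u=1.404455  f(a)=+1.142e-08  f'(a)=-2.238e+00  a ← 4.964205 − (+1.142e-08/-2.238e+00) = 4.964205
iter 5: u=1.404455  f(a)=+0.000e+00  f'(a)=-2.238e+00  a ← 4.964205 − (+0.000e+00/-2.238e+00) = 4.964205
converged: |Δa| < 1e-12 after 5 iterations
sag = a·(cosh(S/(2a)) − 1) = 4.964205·(cosh(1.404455) − 1) = 5.755512
T_max/T_min = cosh(S/(2a)) = 2.159403

a=4.964 sag=5.756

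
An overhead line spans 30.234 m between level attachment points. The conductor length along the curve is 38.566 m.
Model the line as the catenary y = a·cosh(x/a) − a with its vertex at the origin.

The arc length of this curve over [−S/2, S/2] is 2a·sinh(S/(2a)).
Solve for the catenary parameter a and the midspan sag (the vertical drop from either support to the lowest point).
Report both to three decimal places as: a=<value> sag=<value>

seed: a₀ = √(S³/(24(L−S))) = √(30.234³/(24·8.332)) = 11.756097
iter 1: u=1.285886  f(a)=+7.166e-01  f'(a)=-1.666e+00  a ← 11.756097 − (+7.166e-01/-1.666e+00) = 12.186196
iter 2: u=1.240502  f(a)=+4.120e-02  f'(a)=-1.480e+00  a ← 12.186196 − (+4.120e-02/-1.480e+00) = 12.214045
iter 3: u=1.237674  f(a)=+1.546e-04  f'(a)=-1.468e+00  a ← 12.214045 − (+1.546e-04/-1.468e+00) = 12.214150
iter 4: u=1.237663  f(a)=+2.195e-09  f'(a)=-1.468e+00  a ← 12.214150 − (+2.195e-09/-1.468e+00) = 12.214150
iter 5: u=1.237663  f(a)=+0.000e+00  f'(a)=-1.468e+00  a ← 12.214150 − (+0.000e+00/-1.468e+00) = 12.214150
converged: |Δa| < 1e-12 after 5 iterations
sag = a·(cosh(S/(2a)) − 1) = 12.214150·(cosh(1.237663) − 1) = 10.611703
T_max/T_min = cosh(S/(2a)) = 1.868804

a=12.214 sag=10.612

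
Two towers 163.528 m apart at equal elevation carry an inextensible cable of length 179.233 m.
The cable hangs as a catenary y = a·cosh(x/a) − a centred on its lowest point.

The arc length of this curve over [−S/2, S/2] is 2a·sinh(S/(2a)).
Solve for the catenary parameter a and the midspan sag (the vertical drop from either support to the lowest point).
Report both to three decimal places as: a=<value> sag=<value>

a=109.230 sag=32.058

seed: a₀ = √(S³/(24(L−S))) = √(163.528³/(24·15.705)) = 107.711878
iter 1: u=0.759099  f(a)=+4.587e-01  f'(a)=-3.088e-01  a ← 107.711878 − (+4.587e-01/-3.088e-01) = 109.197618
iter 2: u=0.748771  f(a)=+9.664e-03  f'(a)=-2.959e-01  a ← 109.197618 − (+9.664e-03/-2.959e-01) = 109.230281
iter 3: u=0.748547  f(a)=+4.494e-06  f'(a)=-2.956e-01  a ← 109.230281 − (+4.494e-06/-2.956e-01) = 109.230296
iter 4: u=0.748547  f(a)=+9.663e-13  f'(a)=-2.956e-01  a ← 109.230296 − (+9.663e-13/-2.956e-01) = 109.230296
converged: |Δa| < 1e-12 after 4 iterations
sag = a·(cosh(S/(2a)) − 1) = 109.230296·(cosh(0.748547) − 1) = 32.057972
T_max/T_min = cosh(S/(2a)) = 1.293490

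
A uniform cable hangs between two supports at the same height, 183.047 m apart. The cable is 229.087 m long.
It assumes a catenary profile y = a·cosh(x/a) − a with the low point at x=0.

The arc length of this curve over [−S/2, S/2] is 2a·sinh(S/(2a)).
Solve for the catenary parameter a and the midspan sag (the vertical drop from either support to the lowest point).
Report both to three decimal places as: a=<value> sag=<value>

seed: a₀ = √(S³/(24(L−S))) = √(183.047³/(24·46.040)) = 74.502465
iter 1: u=1.228463  f(a)=+3.601e+00  f'(a)=-1.433e+00  a ← 74.502465 − (+3.601e+00/-1.433e+00) = 77.016078
iter 2: u=1.188369  f(a)=+1.903e-01  f'(a)=-1.285e+00  a ← 77.016078 − (+1.903e-01/-1.285e+00) = 77.164166
iter 3: u=1.186088  f(a)=+5.969e-04  f'(a)=-1.277e+00  a ← 77.164166 − (+5.969e-04/-1.277e+00) = 77.164633
iter 4: u=1.186081  f(a)=+5.912e-09  f'(a)=-1.277e+00  a ← 77.164633 − (+5.912e-09/-1.277e+00) = 77.164633
iter 5: u=1.186081  f(a)=-5.684e-14  f'(a)=-1.277e+00  a ← 77.164633 − (-5.684e-14/-1.277e+00) = 77.164633
converged: |Δa| < 1e-12 after 5 iterations
sag = a·(cosh(S/(2a)) − 1) = 77.164633·(cosh(1.186081) − 1) = 60.946170
T_max/T_min = cosh(S/(2a)) = 1.789820

a=77.165 sag=60.946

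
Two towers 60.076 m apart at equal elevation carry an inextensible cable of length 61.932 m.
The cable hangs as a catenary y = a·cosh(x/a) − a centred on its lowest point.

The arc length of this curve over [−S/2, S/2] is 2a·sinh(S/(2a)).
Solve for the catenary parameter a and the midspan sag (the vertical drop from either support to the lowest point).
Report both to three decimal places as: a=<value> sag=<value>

a=70.089 sag=6.536

seed: a₀ = √(S³/(24(L−S))) = √(60.076³/(24·1.856)) = 69.768102
iter 1: u=0.430541  f(a)=+1.728e-02  f'(a)=-5.420e-02  a ← 69.768102 − (+1.728e-02/-5.420e-02) = 70.086898
iter 2: u=0.428582  f(a)=+1.191e-04  f'(a)=-5.345e-02  a ← 70.086898 − (+1.191e-04/-5.345e-02) = 70.089127
iter 3: u=0.428569  f(a)=+5.753e-09  f'(a)=-5.345e-02  a ← 70.089127 − (+5.753e-09/-5.345e-02) = 70.089127
iter 4: u=0.428569  f(a)=+0.000e+00  f'(a)=-5.345e-02  a ← 70.089127 − (+0.000e+00/-5.345e-02) = 70.089127
converged: |Δa| < 1e-12 after 4 iterations
sag = a·(cosh(S/(2a)) − 1) = 70.089127·(cosh(0.428569) − 1) = 6.535796
T_max/T_min = cosh(S/(2a)) = 1.093250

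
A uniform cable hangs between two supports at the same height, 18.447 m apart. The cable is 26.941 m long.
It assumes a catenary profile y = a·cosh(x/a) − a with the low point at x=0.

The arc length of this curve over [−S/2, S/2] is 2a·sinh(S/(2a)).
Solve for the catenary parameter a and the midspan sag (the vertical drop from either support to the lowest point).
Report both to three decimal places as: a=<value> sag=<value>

seed: a₀ = √(S³/(24(L−S))) = √(18.447³/(24·8.494)) = 5.549155
iter 1: u=1.662145  f(a)=+1.254e+00  f'(a)=-3.995e+00  a ← 5.549155 − (+1.254e+00/-3.995e+00) = 5.862935
iter 2: u=1.573188  f(a)=+1.142e-01  f'(a)=-3.298e+00  a ← 5.862935 − (+1.142e-01/-3.298e+00) = 5.897562
iter 3: u=1.563951  f(a)=+1.157e-03  f'(a)=-3.231e+00  a ← 5.897562 − (+1.157e-03/-3.231e+00) = 5.897920
iter 4: u=1.563857  f(a)=+1.215e-07  f'(a)=-3.230e+00  a ← 5.897920 − (+1.215e-07/-3.230e+00) = 5.897920
iter 5: u=1.563856  f(a)=+0.000e+00  f'(a)=-3.230e+00  a ← 5.897920 − (+0.000e+00/-3.230e+00) = 5.897920
converged: |Δa| < 1e-12 after 5 iterations
sag = a·(cosh(S/(2a)) − 1) = 5.897920·(cosh(1.563856) − 1) = 8.807176
T_max/T_min = cosh(S/(2a)) = 2.493268

a=5.898 sag=8.807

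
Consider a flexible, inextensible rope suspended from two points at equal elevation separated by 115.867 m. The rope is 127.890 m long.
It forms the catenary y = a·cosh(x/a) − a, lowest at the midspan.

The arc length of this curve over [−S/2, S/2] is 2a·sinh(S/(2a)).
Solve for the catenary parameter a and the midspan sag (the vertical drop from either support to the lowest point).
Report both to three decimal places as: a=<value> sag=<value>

seed: a₀ = √(S³/(24(L−S))) = √(115.867³/(24·12.023)) = 73.422235
iter 1: u=0.789046  f(a)=+3.799e-01  f'(a)=-3.484e-01  a ← 73.422235 − (+3.799e-01/-3.484e-01) = 74.512708
iter 2: u=0.777498  f(a)=+8.628e-03  f'(a)=-3.327e-01  a ← 74.512708 − (+8.628e-03/-3.327e-01) = 74.538643
iter 3: u=0.777228  f(a)=+4.681e-06  f'(a)=-3.323e-01  a ← 74.538643 − (+4.681e-06/-3.323e-01) = 74.538657
iter 4: u=0.777228  f(a)=+1.364e-12  f'(a)=-3.323e-01  a ← 74.538657 − (+1.364e-12/-3.323e-01) = 74.538657
converged: |Δa| < 1e-12 after 4 iterations
sag = a·(cosh(S/(2a)) − 1) = 74.538657·(cosh(0.777228) − 1) = 23.670174
T_max/T_min = cosh(S/(2a)) = 1.317556

a=74.539 sag=23.670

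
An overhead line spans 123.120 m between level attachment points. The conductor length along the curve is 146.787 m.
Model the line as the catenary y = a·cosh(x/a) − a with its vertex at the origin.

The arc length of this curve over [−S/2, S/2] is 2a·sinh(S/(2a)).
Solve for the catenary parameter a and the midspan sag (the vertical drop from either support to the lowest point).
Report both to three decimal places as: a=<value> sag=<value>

a=58.906 sag=35.203

seed: a₀ = √(S³/(24(L−S))) = √(123.120³/(24·23.667)) = 57.321254
iter 1: u=1.073947  f(a)=+1.403e+00  f'(a)=-9.250e-01  a ← 57.321254 − (+1.403e+00/-9.250e-01) = 58.837896
iter 2: u=1.046264  f(a)=+5.761e-02  f'(a)=-8.505e-01  a ← 58.837896 − (+5.761e-02/-8.505e-01) = 58.905633
iter 3: u=1.045061  f(a)=+1.063e-04  f'(a)=-8.473e-01  a ← 58.905633 − (+1.063e-04/-8.473e-01) = 58.905759
iter 4: u=1.045059  f(a)=+3.639e-10  f'(a)=-8.473e-01  a ← 58.905759 − (+3.639e-10/-8.473e-01) = 58.905759
iter 5: u=1.045059  f(a)=-2.842e-14  f'(a)=-8.473e-01  a ← 58.905759 − (-2.842e-14/-8.473e-01) = 58.905759
converged: |Δa| < 1e-12 after 5 iterations
sag = a·(cosh(S/(2a)) − 1) = 58.905759·(cosh(1.045059) − 1) = 35.203190
T_max/T_min = cosh(S/(2a)) = 1.597619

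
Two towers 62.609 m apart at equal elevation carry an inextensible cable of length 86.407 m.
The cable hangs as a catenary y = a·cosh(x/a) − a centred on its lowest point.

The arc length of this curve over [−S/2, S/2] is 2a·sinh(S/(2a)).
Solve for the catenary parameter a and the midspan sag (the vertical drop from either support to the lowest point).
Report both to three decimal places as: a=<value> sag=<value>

a=21.821 sag=26.581

seed: a₀ = √(S³/(24(L−S))) = √(62.609³/(24·23.798)) = 20.729045
iter 1: u=1.510176  f(a)=+2.866e+00  f'(a)=-2.864e+00  a ← 20.729045 − (+2.866e+00/-2.864e+00) = 21.729599
iter 2: u=1.440639  f(a)=+2.206e-01  f'(a)=-2.439e+00  a ← 21.729599 − (+2.206e-01/-2.439e+00) = 21.820034
iter 3: u=1.434668  f(a)=+1.547e-03  f'(a)=-2.405e+00  a ← 21.820034 − (+1.547e-03/-2.405e+00) = 21.820678
iter 4: u=1.434625  f(a)=+7.731e-08  f'(a)=-2.405e+00  a ← 21.820678 − (+7.731e-08/-2.405e+00) = 21.820678
iter 5: u=1.434625  f(a)=-2.842e-14  f'(a)=-2.405e+00  a ← 21.820678 − (-2.842e-14/-2.405e+00) = 21.820678
converged: |Δa| < 1e-12 after 5 iterations
sag = a·(cosh(S/(2a)) − 1) = 21.820678·(cosh(1.434625) − 1) = 26.580607
T_max/T_min = cosh(S/(2a)) = 2.218138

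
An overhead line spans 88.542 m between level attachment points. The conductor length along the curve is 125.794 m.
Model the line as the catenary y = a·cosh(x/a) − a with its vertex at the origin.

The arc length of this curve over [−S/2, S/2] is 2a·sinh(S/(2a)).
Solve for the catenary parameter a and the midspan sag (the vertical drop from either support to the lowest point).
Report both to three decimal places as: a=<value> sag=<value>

a=29.476 sag=39.985

seed: a₀ = √(S³/(24(L−S))) = √(88.542³/(24·37.252)) = 27.864007
iter 1: u=1.588824  f(a)=+4.995e+00  f'(a)=-3.413e+00  a ← 27.864007 − (+4.995e+00/-3.413e+00) = 29.327588
iter 2: u=1.509534  f(a)=+4.205e-01  f'(a)=-2.860e+00  a ← 29.327588 − (+4.205e-01/-2.860e+00) = 29.474615
iter 3: u=1.502004  f(a)=+3.586e-03  f'(a)=-2.811e+00  a ← 29.474615 − (+3.586e-03/-2.811e+00) = 29.475890
iter 4: u=1.501939  f(a)=+2.657e-07  f'(a)=-2.811e+00  a ← 29.475890 − (+2.657e-07/-2.811e+00) = 29.475890
iter 5: u=1.501939  f(a)=+4.263e-14  f'(a)=-2.811e+00  a ← 29.475890 − (+4.263e-14/-2.811e+00) = 29.475890
converged: |Δa| < 1e-12 after 5 iterations
sag = a·(cosh(S/(2a)) − 1) = 29.475890·(cosh(1.501939) − 1) = 39.985327
T_max/T_min = cosh(S/(2a)) = 2.356543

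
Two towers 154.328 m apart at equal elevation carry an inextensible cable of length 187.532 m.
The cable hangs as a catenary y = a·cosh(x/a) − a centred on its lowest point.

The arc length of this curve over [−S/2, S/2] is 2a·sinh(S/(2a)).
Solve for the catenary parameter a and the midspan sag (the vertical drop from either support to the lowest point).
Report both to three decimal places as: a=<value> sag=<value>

a=70.006 sag=47.011

seed: a₀ = √(S³/(24(L−S))) = √(154.328³/(24·33.204)) = 67.915088
iter 1: u=1.136183  f(a)=+2.210e+00  f'(a)=-1.110e+00  a ← 67.915088 − (+2.210e+00/-1.110e+00) = 69.906302
iter 2: u=1.103820  f(a)=+1.009e-01  f'(a)=-1.011e+00  a ← 69.906302 − (+1.009e-01/-1.011e+00) = 70.006163
iter 3: u=1.102246  f(a)=+2.328e-04  f'(a)=-1.006e+00  a ← 70.006163 − (+2.328e-04/-1.006e+00) = 70.006394
iter 4: u=1.102242  f(a)=+1.244e-09  f'(a)=-1.006e+00  a ← 70.006394 − (+1.244e-09/-1.006e+00) = 70.006394
iter 5: u=1.102242  f(a)=+2.842e-14  f'(a)=-1.006e+00  a ← 70.006394 − (+2.842e-14/-1.006e+00) = 70.006394
converged: |Δa| < 1e-12 after 5 iterations
sag = a·(cosh(S/(2a)) − 1) = 70.006394·(cosh(1.102242) − 1) = 47.010519
T_max/T_min = cosh(S/(2a)) = 1.671518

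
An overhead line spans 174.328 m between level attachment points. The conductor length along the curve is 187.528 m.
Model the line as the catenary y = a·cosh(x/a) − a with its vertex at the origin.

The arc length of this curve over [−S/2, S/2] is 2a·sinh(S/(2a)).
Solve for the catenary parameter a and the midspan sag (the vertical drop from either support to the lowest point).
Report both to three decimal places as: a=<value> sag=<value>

a=130.762 sag=30.143

seed: a₀ = √(S³/(24(L−S))) = √(174.328³/(24·13.200)) = 129.317749
iter 1: u=0.674030  f(a)=+3.031e-01  f'(a)=-2.136e-01  a ← 129.317749 − (+3.031e-01/-2.136e-01) = 130.736982
iter 2: u=0.666713  f(a)=+5.062e-03  f'(a)=-2.065e-01  a ← 130.736982 − (+5.062e-03/-2.065e-01) = 130.761497
iter 3: u=0.666588  f(a)=+1.465e-06  f'(a)=-2.064e-01  a ← 130.761497 − (+1.465e-06/-2.064e-01) = 130.761504
iter 4: u=0.666588  f(a)=+1.421e-13  f'(a)=-2.064e-01  a ← 130.761504 − (+1.421e-13/-2.064e-01) = 130.761504
converged: |Δa| < 1e-12 after 4 iterations
sag = a·(cosh(S/(2a)) − 1) = 130.761504·(cosh(0.666588) − 1) = 30.142998
T_max/T_min = cosh(S/(2a)) = 1.230519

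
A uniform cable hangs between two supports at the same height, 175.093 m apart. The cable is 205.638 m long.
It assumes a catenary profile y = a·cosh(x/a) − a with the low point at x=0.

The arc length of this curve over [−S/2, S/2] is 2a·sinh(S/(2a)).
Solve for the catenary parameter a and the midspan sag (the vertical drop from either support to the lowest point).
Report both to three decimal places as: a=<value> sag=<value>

a=87.726 sag=47.432

seed: a₀ = √(S³/(24(L−S))) = √(175.093³/(24·30.545)) = 85.571174
iter 1: u=1.023084  f(a)=+1.639e+00  f'(a)=-7.915e-01  a ← 85.571174 − (+1.639e+00/-7.915e-01) = 87.641970
iter 2: u=0.998911  f(a)=+6.138e-02  f'(a)=-7.332e-01  a ← 87.641970 − (+6.138e-02/-7.332e-01) = 87.725688
iter 3: u=0.997957  f(a)=+9.351e-05  f'(a)=-7.310e-01  a ← 87.725688 − (+9.351e-05/-7.310e-01) = 87.725815
iter 4: u=0.997956  f(a)=+2.178e-10  f'(a)=-7.310e-01  a ← 87.725815 − (+2.178e-10/-7.310e-01) = 87.725815
iter 5: u=0.997956  f(a)=+0.000e+00  f'(a)=-7.310e-01  a ← 87.725815 − (+0.000e+00/-7.310e-01) = 87.725815
converged: |Δa| < 1e-12 after 5 iterations
sag = a·(cosh(S/(2a)) − 1) = 87.725815·(cosh(0.997956) − 1) = 47.431742
T_max/T_min = cosh(S/(2a)) = 1.540682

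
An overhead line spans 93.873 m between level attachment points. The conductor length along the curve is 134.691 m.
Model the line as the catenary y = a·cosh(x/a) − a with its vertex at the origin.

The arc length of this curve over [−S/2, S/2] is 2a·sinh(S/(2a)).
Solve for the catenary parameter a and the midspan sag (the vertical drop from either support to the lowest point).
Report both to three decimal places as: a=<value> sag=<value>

a=30.792 sag=43.259

seed: a₀ = √(S³/(24(L−S))) = √(93.873³/(24·40.818)) = 29.058926
iter 1: u=1.615218  f(a)=+5.668e+00  f'(a)=-3.614e+00  a ← 29.058926 − (+5.668e+00/-3.614e+00) = 30.627178
iter 2: u=1.532511  f(a)=+4.911e-01  f'(a)=-3.012e+00  a ← 30.627178 − (+4.911e-01/-3.012e+00) = 30.790219
iter 3: u=1.524396  f(a)=+4.461e-03  f'(a)=-2.958e+00  a ← 30.790219 − (+4.461e-03/-2.958e+00) = 30.791727
iter 4: u=1.524322  f(a)=+3.755e-07  f'(a)=-2.957e+00  a ← 30.791727 − (+3.755e-07/-2.957e+00) = 30.791727
iter 5: u=1.524322  f(a)=+0.000e+00  f'(a)=-2.957e+00  a ← 30.791727 − (+0.000e+00/-2.957e+00) = 30.791727
converged: |Δa| < 1e-12 after 5 iterations
sag = a·(cosh(S/(2a)) − 1) = 30.791727·(cosh(1.524322) − 1) = 43.259247
T_max/T_min = cosh(S/(2a)) = 2.404898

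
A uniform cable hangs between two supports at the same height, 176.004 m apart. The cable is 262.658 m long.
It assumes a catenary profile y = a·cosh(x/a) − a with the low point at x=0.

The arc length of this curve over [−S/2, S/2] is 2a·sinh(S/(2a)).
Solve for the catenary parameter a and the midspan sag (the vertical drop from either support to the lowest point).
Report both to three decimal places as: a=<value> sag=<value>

a=54.623 sag=87.613

seed: a₀ = √(S³/(24(L−S))) = √(176.004³/(24·86.654)) = 51.201641
iter 1: u=1.718734  f(a)=+1.374e+01  f'(a)=-4.496e+00  a ← 51.201641 − (+1.374e+01/-4.496e+00) = 54.256947
iter 2: u=1.621949  f(a)=+1.326e+00  f'(a)=-3.667e+00  a ← 54.256947 − (+1.326e+00/-3.667e+00) = 54.618477
iter 3: u=1.611213  f(a)=+1.526e-02  f'(a)=-3.583e+00  a ← 54.618477 − (+1.526e-02/-3.583e+00) = 54.622735
iter 4: u=1.611087  f(a)=+2.072e-06  f'(a)=-3.582e+00  a ← 54.622735 − (+2.072e-06/-3.582e+00) = 54.622736
iter 5: u=1.611087  f(a)=+5.684e-14  f'(a)=-3.582e+00  a ← 54.622736 − (+5.684e-14/-3.582e+00) = 54.622736
converged: |Δa| < 1e-12 after 5 iterations
sag = a·(cosh(S/(2a)) − 1) = 54.622736·(cosh(1.611087) − 1) = 87.612807
T_max/T_min = cosh(S/(2a)) = 2.603962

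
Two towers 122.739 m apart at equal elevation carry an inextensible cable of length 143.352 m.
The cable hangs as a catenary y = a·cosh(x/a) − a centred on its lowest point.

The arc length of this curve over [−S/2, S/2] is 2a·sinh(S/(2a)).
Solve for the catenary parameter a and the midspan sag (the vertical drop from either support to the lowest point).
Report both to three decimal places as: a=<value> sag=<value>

seed: a₀ = √(S³/(24(L−S))) = √(122.739³/(24·20.613)) = 61.136088
iter 1: u=1.003818  f(a)=+1.064e+00  f'(a)=-7.448e-01  a ← 61.136088 − (+1.064e+00/-7.448e-01) = 62.564449
iter 2: u=0.980901  f(a)=+3.842e-02  f'(a)=-6.918e-01  a ← 62.564449 − (+3.842e-02/-6.918e-01) = 62.619986
iter 3: u=0.980031  f(a)=+5.429e-05  f'(a)=-6.899e-01  a ← 62.619986 − (+5.429e-05/-6.899e-01) = 62.620064
iter 4: u=0.980029  f(a)=+1.087e-10  f'(a)=-6.899e-01  a ← 62.620064 − (+1.087e-10/-6.899e-01) = 62.620064
iter 5: u=0.980029  f(a)=+0.000e+00  f'(a)=-6.899e-01  a ← 62.620064 − (+0.000e+00/-6.899e-01) = 62.620064
converged: |Δa| < 1e-12 after 5 iterations
sag = a·(cosh(S/(2a)) − 1) = 62.620064·(cosh(0.980029) − 1) = 32.557251
T_max/T_min = cosh(S/(2a)) = 1.519917

a=62.620 sag=32.557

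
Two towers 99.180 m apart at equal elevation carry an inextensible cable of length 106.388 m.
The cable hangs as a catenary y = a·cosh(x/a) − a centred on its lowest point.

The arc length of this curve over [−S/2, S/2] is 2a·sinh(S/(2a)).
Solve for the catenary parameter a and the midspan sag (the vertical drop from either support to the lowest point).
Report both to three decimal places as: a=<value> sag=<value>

a=75.902 sag=16.784

seed: a₀ = √(S³/(24(L−S))) = √(99.180³/(24·7.208)) = 75.097097
iter 1: u=0.660345  f(a)=+1.588e-01  f'(a)=-2.005e-01  a ← 75.097097 − (+1.588e-01/-2.005e-01) = 75.889227
iter 2: u=0.653452  f(a)=+2.548e-03  f'(a)=-1.941e-01  a ← 75.889227 − (+2.548e-03/-1.941e-01) = 75.902353
iter 3: u=0.653339  f(a)=+6.794e-07  f'(a)=-1.940e-01  a ← 75.902353 − (+6.794e-07/-1.940e-01) = 75.902357
iter 4: u=0.653339  f(a)=+4.263e-14  f'(a)=-1.940e-01  a ← 75.902357 − (+4.263e-14/-1.940e-01) = 75.902357
converged: |Δa| < 1e-12 after 4 iterations
sag = a·(cosh(S/(2a)) − 1) = 75.902357·(cosh(0.653339) − 1) = 16.784047
T_max/T_min = cosh(S/(2a)) = 1.221127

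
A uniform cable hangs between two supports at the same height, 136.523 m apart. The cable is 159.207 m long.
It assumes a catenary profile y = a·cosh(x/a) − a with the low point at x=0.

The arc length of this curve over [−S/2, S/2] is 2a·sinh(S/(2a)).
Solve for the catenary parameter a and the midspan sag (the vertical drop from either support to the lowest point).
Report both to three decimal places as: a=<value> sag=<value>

a=70.009 sag=36.000

seed: a₀ = √(S³/(24(L−S))) = √(136.523³/(24·22.684)) = 68.366492
iter 1: u=0.998464  f(a)=+1.158e+00  f'(a)=-7.322e-01  a ← 68.366492 − (+1.158e+00/-7.322e-01) = 69.948031
iter 2: u=0.975889  f(a)=+4.140e-02  f'(a)=-6.806e-01  a ← 69.948031 − (+4.140e-02/-6.806e-01) = 70.008854
iter 3: u=0.975041  f(a)=+5.726e-05  f'(a)=-6.788e-01  a ← 70.008854 − (+5.726e-05/-6.788e-01) = 70.008938
iter 4: u=0.975040  f(a)=+1.099e-10  f'(a)=-6.788e-01  a ← 70.008938 − (+1.099e-10/-6.788e-01) = 70.008938
iter 5: u=0.975040  f(a)=+0.000e+00  f'(a)=-6.788e-01  a ← 70.008938 − (+0.000e+00/-6.788e-01) = 70.008938
converged: |Δa| < 1e-12 after 5 iterations
sag = a·(cosh(S/(2a)) − 1) = 70.008938·(cosh(0.975040) − 1) = 36.000347
T_max/T_min = cosh(S/(2a)) = 1.514225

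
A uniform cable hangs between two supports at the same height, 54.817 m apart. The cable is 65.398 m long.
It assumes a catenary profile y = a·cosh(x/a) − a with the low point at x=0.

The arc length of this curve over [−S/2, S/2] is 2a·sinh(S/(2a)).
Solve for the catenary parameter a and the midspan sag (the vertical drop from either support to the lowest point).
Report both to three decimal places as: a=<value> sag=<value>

seed: a₀ = √(S³/(24(L−S))) = √(54.817³/(24·10.581)) = 25.468532
iter 1: u=1.076171  f(a)=+6.299e-01  f'(a)=-9.312e-01  a ← 25.468532 − (+6.299e-01/-9.312e-01) = 26.144953
iter 2: u=1.048329  f(a)=+2.597e-02  f'(a)=-8.559e-01  a ← 26.144953 − (+2.597e-02/-8.559e-01) = 26.175292
iter 3: u=1.047113  f(a)=+4.833e-05  f'(a)=-8.527e-01  a ← 26.175292 − (+4.833e-05/-8.527e-01) = 26.175349
iter 4: u=1.047111  f(a)=+1.681e-10  f'(a)=-8.527e-01  a ← 26.175349 − (+1.681e-10/-8.527e-01) = 26.175349
iter 5: u=1.047111  f(a)=+0.000e+00  f'(a)=-8.527e-01  a ← 26.175349 − (+0.000e+00/-8.527e-01) = 26.175349
converged: |Δa| < 1e-12 after 5 iterations
sag = a·(cosh(S/(2a)) − 1) = 26.175349·(cosh(1.047111) − 1) = 15.709893
T_max/T_min = cosh(S/(2a)) = 1.600179

a=26.175 sag=15.710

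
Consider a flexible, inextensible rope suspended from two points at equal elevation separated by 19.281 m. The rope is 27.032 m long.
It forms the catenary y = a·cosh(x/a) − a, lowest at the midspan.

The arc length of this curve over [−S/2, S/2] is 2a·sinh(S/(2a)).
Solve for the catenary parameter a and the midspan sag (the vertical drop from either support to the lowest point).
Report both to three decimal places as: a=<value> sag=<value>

a=6.552 sag=8.469

seed: a₀ = √(S³/(24(L−S))) = √(19.281³/(24·7.751)) = 6.207402
iter 1: u=1.553065  f(a)=+9.903e-01  f'(a)=-3.154e+00  a ← 6.207402 − (+9.903e-01/-3.154e+00) = 6.521385
iter 2: u=1.478290  f(a)=+8.010e-02  f'(a)=-2.663e+00  a ← 6.521385 − (+8.010e-02/-2.663e+00) = 6.551467
iter 3: u=1.471502  f(a)=+6.259e-04  f'(a)=-2.621e+00  a ← 6.551467 − (+6.259e-04/-2.621e+00) = 6.551706
iter 4: u=1.471449  f(a)=+3.888e-08  f'(a)=-2.621e+00  a ← 6.551706 − (+3.888e-08/-2.621e+00) = 6.551706
iter 5: u=1.471449  f(a)=-3.553e-15  f'(a)=-2.621e+00  a ← 6.551706 − (-3.553e-15/-2.621e+00) = 6.551706
converged: |Δa| < 1e-12 after 5 iterations
sag = a·(cosh(S/(2a)) − 1) = 6.551706·(cosh(1.471449) − 1) = 8.468517
T_max/T_min = cosh(S/(2a)) = 2.292567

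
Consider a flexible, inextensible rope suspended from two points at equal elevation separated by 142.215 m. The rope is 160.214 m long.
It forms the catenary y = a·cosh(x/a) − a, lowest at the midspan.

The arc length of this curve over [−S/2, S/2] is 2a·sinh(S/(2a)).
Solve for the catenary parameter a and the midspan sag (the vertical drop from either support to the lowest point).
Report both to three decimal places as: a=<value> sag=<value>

a=83.106 sag=32.323

seed: a₀ = √(S³/(24(L−S))) = √(142.215³/(24·17.999)) = 81.599651
iter 1: u=0.871419  f(a)=+6.959e-01  f'(a)=-4.756e-01  a ← 81.599651 − (+6.959e-01/-4.756e-01) = 83.062896
iter 2: u=0.856068  f(a)=+1.916e-02  f'(a)=-4.497e-01  a ← 83.062896 − (+1.916e-02/-4.497e-01) = 83.105500
iter 3: u=0.855629  f(a)=+1.543e-05  f'(a)=-4.490e-01  a ← 83.105500 − (+1.543e-05/-4.490e-01) = 83.105534
iter 4: u=0.855629  f(a)=+1.003e-11  f'(a)=-4.490e-01  a ← 83.105534 − (+1.003e-11/-4.490e-01) = 83.105534
converged: |Δa| < 1e-12 after 4 iterations
sag = a·(cosh(S/(2a)) − 1) = 83.105534·(cosh(0.855629) − 1) = 32.322631
T_max/T_min = cosh(S/(2a)) = 1.388935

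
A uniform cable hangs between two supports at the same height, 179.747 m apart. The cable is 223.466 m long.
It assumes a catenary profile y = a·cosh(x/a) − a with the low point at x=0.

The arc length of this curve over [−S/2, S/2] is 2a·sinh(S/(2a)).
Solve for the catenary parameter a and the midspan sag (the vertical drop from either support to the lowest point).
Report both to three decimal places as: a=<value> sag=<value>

a=76.971 sag=58.708

seed: a₀ = √(S³/(24(L−S))) = √(179.747³/(24·43.719)) = 74.396370
iter 1: u=1.208036  f(a)=+3.303e+00  f'(a)=-1.356e+00  a ← 74.396370 − (+3.303e+00/-1.356e+00) = 76.832347
iter 2: u=1.169735  f(a)=+1.692e-01  f'(a)=-1.220e+00  a ← 76.832347 − (+1.692e-01/-1.220e+00) = 76.970977
iter 3: u=1.167628  f(a)=+4.968e-04  f'(a)=-1.213e+00  a ← 76.970977 − (+4.968e-04/-1.213e+00) = 76.971386
iter 4: u=1.167622  f(a)=+4.311e-09  f'(a)=-1.213e+00  a ← 76.971386 − (+4.311e-09/-1.213e+00) = 76.971386
iter 5: u=1.167622  f(a)=+0.000e+00  f'(a)=-1.213e+00  a ← 76.971386 − (+0.000e+00/-1.213e+00) = 76.971386
converged: |Δa| < 1e-12 after 5 iterations
sag = a·(cosh(S/(2a)) − 1) = 76.971386·(cosh(1.167622) − 1) = 58.707859
T_max/T_min = cosh(S/(2a)) = 1.762723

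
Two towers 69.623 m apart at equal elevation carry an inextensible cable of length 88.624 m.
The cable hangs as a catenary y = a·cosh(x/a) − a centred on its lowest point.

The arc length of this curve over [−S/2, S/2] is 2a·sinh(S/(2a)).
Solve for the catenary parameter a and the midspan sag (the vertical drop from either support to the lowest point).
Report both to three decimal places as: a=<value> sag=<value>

seed: a₀ = √(S³/(24(L−S))) = √(69.623³/(24·19.001)) = 27.204156
iter 1: u=1.279639  f(a)=+1.618e+00  f'(a)=-1.639e+00  a ← 27.204156 − (+1.618e+00/-1.639e+00) = 28.190910
iter 2: u=1.234848  f(a)=+9.219e-02  f'(a)=-1.457e+00  a ← 28.190910 − (+9.219e-02/-1.457e+00) = 28.254162
iter 3: u=1.232084  f(a)=+3.394e-04  f'(a)=-1.447e+00  a ← 28.254162 − (+3.394e-04/-1.447e+00) = 28.254396
iter 4: u=1.232074  f(a)=+4.637e-09  f'(a)=-1.447e+00  a ← 28.254396 − (+4.637e-09/-1.447e+00) = 28.254396
iter 5: u=1.232074  f(a)=-1.421e-14  f'(a)=-1.447e+00  a ← 28.254396 − (-1.421e-14/-1.447e+00) = 28.254396
converged: |Δa| < 1e-12 after 5 iterations
sag = a·(cosh(S/(2a)) − 1) = 28.254396·(cosh(1.232074) − 1) = 24.299046
T_max/T_min = cosh(S/(2a)) = 1.860009

a=28.254 sag=24.299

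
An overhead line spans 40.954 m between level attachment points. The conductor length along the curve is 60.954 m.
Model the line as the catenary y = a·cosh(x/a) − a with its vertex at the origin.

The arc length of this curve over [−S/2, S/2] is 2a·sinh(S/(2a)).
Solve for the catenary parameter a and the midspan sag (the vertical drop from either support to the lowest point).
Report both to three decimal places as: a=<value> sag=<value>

seed: a₀ = √(S³/(24(L−S))) = √(40.954³/(24·20.000)) = 11.962553
iter 1: u=1.711758  f(a)=+3.143e+00  f'(a)=-4.432e+00  a ← 11.962553 − (+3.143e+00/-4.432e+00) = 12.671762
iter 2: u=1.615955  f(a)=+3.012e-01  f'(a)=-3.620e+00  a ← 12.671762 − (+3.012e-01/-3.620e+00) = 12.754973
iter 3: u=1.605413  f(a)=+3.413e-03  f'(a)=-3.538e+00  a ← 12.754973 − (+3.413e-03/-3.538e+00) = 12.755938
iter 4: u=1.605292  f(a)=+4.493e-07  f'(a)=-3.537e+00  a ← 12.755938 − (+4.493e-07/-3.537e+00) = 12.755938
iter 5: u=1.605292  f(a)=+1.421e-14  f'(a)=-3.537e+00  a ← 12.755938 − (+1.421e-14/-3.537e+00) = 12.755938
converged: |Δa| < 1e-12 after 5 iterations
sag = a·(cosh(S/(2a)) − 1) = 12.755938·(cosh(1.605292) − 1) = 20.282850
T_max/T_min = cosh(S/(2a)) = 2.590071

a=12.756 sag=20.283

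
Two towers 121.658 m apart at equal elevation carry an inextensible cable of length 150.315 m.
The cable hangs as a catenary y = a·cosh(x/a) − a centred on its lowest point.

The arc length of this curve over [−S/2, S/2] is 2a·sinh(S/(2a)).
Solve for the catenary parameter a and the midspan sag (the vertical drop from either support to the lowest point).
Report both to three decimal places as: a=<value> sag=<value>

a=52.885 sag=39.014

seed: a₀ = √(S³/(24(L−S))) = √(121.658³/(24·28.657)) = 51.167008
iter 1: u=1.188832  f(a)=+2.095e+00  f'(a)=-1.287e+00  a ← 51.167008 − (+2.095e+00/-1.287e+00) = 52.794940
iter 2: u=1.152175  f(a)=+1.041e-01  f'(a)=-1.162e+00  a ← 52.794940 − (+1.041e-01/-1.162e+00) = 52.884571
iter 3: u=1.150222  f(a)=+2.871e-04  f'(a)=-1.155e+00  a ← 52.884571 − (+2.871e-04/-1.155e+00) = 52.884820
iter 4: u=1.150217  f(a)=+2.195e-09  f'(a)=-1.155e+00  a ← 52.884820 − (+2.195e-09/-1.155e+00) = 52.884820
iter 5: u=1.150217  f(a)=-2.842e-14  f'(a)=-1.155e+00  a ← 52.884820 − (-2.842e-14/-1.155e+00) = 52.884820
converged: |Δa| < 1e-12 after 5 iterations
sag = a·(cosh(S/(2a)) − 1) = 52.884820·(cosh(1.150217) − 1) = 39.014331
T_max/T_min = cosh(S/(2a)) = 1.737723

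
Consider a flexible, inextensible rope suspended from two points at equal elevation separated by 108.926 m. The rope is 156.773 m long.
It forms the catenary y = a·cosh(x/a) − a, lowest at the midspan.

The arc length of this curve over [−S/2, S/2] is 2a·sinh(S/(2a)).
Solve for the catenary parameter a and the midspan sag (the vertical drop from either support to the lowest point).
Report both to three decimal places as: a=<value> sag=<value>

a=35.567 sag=50.511

seed: a₀ = √(S³/(24(L−S))) = √(108.926³/(24·47.847)) = 33.547824
iter 1: u=1.623444  f(a)=+6.716e+00  f'(a)=-3.679e+00  a ← 33.547824 − (+6.716e+00/-3.679e+00) = 35.373450
iter 2: u=1.539658  f(a)=+5.872e-01  f'(a)=-3.061e+00  a ← 35.373450 − (+5.872e-01/-3.061e+00) = 35.565266
iter 3: u=1.531354  f(a)=+5.438e-03  f'(a)=-3.005e+00  a ← 35.565266 − (+5.438e-03/-3.005e+00) = 35.567076
iter 4: u=1.531276  f(a)=+4.761e-07  f'(a)=-3.004e+00  a ← 35.567076 − (+4.761e-07/-3.004e+00) = 35.567077
iter 5: u=1.531276  f(a)=-2.842e-14  f'(a)=-3.004e+00  a ← 35.567077 − (-2.842e-14/-3.004e+00) = 35.567077
converged: |Δa| < 1e-12 after 5 iterations
sag = a·(cosh(S/(2a)) − 1) = 35.567077·(cosh(1.531276) − 1) = 50.511145
T_max/T_min = cosh(S/(2a)) = 2.420166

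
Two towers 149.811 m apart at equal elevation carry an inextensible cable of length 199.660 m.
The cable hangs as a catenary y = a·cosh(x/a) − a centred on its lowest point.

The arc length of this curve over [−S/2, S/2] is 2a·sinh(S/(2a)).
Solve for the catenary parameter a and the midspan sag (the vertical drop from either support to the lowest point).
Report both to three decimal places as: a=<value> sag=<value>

seed: a₀ = √(S³/(24(L−S))) = √(149.811³/(24·49.849)) = 53.012918
iter 1: u=1.412967  f(a)=+5.219e+00  f'(a)=-2.284e+00  a ← 53.012918 − (+5.219e+00/-2.284e+00) = 55.298206
iter 2: u=1.354574  f(a)=+3.565e-01  f'(a)=-1.982e+00  a ← 55.298206 − (+3.565e-01/-1.982e+00) = 55.478094
iter 3: u=1.350182  f(a)=+1.932e-03  f'(a)=-1.960e+00  a ← 55.478094 − (+1.932e-03/-1.960e+00) = 55.479079
iter 4: u=1.350158  f(a)=+5.746e-08  f'(a)=-1.960e+00  a ← 55.479079 − (+5.746e-08/-1.960e+00) = 55.479079
iter 5: u=1.350158  f(a)=-2.842e-14  f'(a)=-1.960e+00  a ← 55.479079 − (-2.842e-14/-1.960e+00) = 55.479079
converged: |Δa| < 1e-12 after 5 iterations
sag = a·(cosh(S/(2a)) − 1) = 55.479079·(cosh(1.350158) − 1) = 58.731065
T_max/T_min = cosh(S/(2a)) = 2.058616

a=55.479 sag=58.731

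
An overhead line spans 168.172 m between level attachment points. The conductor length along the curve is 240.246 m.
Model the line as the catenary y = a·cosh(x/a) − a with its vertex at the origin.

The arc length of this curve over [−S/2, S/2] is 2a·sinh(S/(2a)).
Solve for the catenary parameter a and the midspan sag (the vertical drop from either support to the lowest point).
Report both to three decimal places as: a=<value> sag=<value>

a=55.522 sag=76.812

seed: a₀ = √(S³/(24(L−S))) = √(168.172³/(24·72.074)) = 52.436730
iter 1: u=1.603571  f(a)=+9.855e+00  f'(a)=-3.524e+00  a ← 52.436730 − (+9.855e+00/-3.524e+00) = 55.233227
iter 2: u=1.522381  f(a)=+8.433e-01  f'(a)=-2.944e+00  a ← 55.233227 − (+8.433e-01/-2.944e+00) = 55.519610
iter 3: u=1.514528  f(a)=+7.451e-03  f'(a)=-2.893e+00  a ← 55.519610 − (+7.451e-03/-2.893e+00) = 55.522186
iter 4: u=1.514458  f(a)=+5.930e-07  f'(a)=-2.892e+00  a ← 55.522186 − (+5.930e-07/-2.892e+00) = 55.522186
iter 5: u=1.514458  f(a)=-8.527e-14  f'(a)=-2.892e+00  a ← 55.522186 − (-8.527e-14/-2.892e+00) = 55.522186
converged: |Δa| < 1e-12 after 5 iterations
sag = a·(cosh(S/(2a)) − 1) = 55.522186·(cosh(1.514458) − 1) = 76.811665
T_max/T_min = cosh(S/(2a)) = 2.383441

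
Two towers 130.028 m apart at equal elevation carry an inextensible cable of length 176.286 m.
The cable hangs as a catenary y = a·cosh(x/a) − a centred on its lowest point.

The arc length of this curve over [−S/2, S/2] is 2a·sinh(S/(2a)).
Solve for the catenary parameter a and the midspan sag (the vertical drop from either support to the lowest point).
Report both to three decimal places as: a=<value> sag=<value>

seed: a₀ = √(S³/(24(L−S))) = √(130.028³/(24·46.258)) = 44.499617
iter 1: u=1.461001  f(a)=+5.195e+00  f'(a)=-2.558e+00  a ← 44.499617 − (+5.195e+00/-2.558e+00) = 46.530667
iter 2: u=1.397229  f(a)=+3.769e-01  f'(a)=-2.199e+00  a ← 46.530667 − (+3.769e-01/-2.199e+00) = 46.702036
iter 3: u=1.392102  f(a)=+2.326e-03  f'(a)=-2.172e+00  a ← 46.702036 − (+2.326e-03/-2.172e+00) = 46.703107
iter 4: u=1.392070  f(a)=+8.980e-08  f'(a)=-2.172e+00  a ← 46.703107 − (+8.980e-08/-2.172e+00) = 46.703107
iter 5: u=1.392070  f(a)=-2.842e-14  f'(a)=-2.172e+00  a ← 46.703107 − (-2.842e-14/-2.172e+00) = 46.703107
converged: |Δa| < 1e-12 after 5 iterations
sag = a·(cosh(S/(2a)) − 1) = 46.703107·(cosh(1.392070) − 1) = 53.048428
T_max/T_min = cosh(S/(2a)) = 2.135865

a=46.703 sag=53.048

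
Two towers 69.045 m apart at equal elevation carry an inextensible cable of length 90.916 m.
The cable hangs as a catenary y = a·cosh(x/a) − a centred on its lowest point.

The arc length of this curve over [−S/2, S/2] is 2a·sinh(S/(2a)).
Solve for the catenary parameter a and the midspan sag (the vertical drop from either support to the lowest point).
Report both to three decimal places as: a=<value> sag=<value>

a=26.154 sag=26.291

seed: a₀ = √(S³/(24(L−S))) = √(69.045³/(24·21.871)) = 25.041389
iter 1: u=1.378618  f(a)=+2.175e+00  f'(a)=-2.102e+00  a ← 25.041389 − (+2.175e+00/-2.102e+00) = 26.076038
iter 2: u=1.323917  f(a)=+1.421e-01  f'(a)=-1.836e+00  a ← 26.076038 − (+1.421e-01/-1.836e+00) = 26.153427
iter 3: u=1.319999  f(a)=+6.997e-04  f'(a)=-1.818e+00  a ← 26.153427 − (+6.997e-04/-1.818e+00) = 26.153812
iter 4: u=1.319980  f(a)=+1.716e-08  f'(a)=-1.818e+00  a ← 26.153812 − (+1.716e-08/-1.818e+00) = 26.153812
iter 5: u=1.319980  f(a)=+0.000e+00  f'(a)=-1.818e+00  a ← 26.153812 − (+0.000e+00/-1.818e+00) = 26.153812
converged: |Δa| < 1e-12 after 5 iterations
sag = a·(cosh(S/(2a)) − 1) = 26.153812·(cosh(1.319980) − 1) = 26.290937
T_max/T_min = cosh(S/(2a)) = 2.005243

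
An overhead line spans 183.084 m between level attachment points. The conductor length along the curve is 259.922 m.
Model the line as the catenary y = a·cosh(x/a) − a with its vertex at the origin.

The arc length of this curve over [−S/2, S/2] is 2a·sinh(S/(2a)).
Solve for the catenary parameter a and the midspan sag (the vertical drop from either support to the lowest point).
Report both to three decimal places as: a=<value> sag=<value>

seed: a₀ = √(S³/(24(L−S))) = √(183.084³/(24·76.838)) = 57.687530
iter 1: u=1.586859  f(a)=+1.028e+01  f'(a)=-3.398e+00  a ← 57.687530 − (+1.028e+01/-3.398e+00) = 60.711439
iter 2: u=1.507821  f(a)=+8.632e-01  f'(a)=-2.849e+00  a ← 60.711439 − (+8.632e-01/-2.849e+00) = 61.014430
iter 3: u=1.500334  f(a)=+7.327e-03  f'(a)=-2.801e+00  a ← 61.014430 − (+7.327e-03/-2.801e+00) = 61.017046
iter 4: u=1.500269  f(a)=+5.377e-07  f'(a)=-2.800e+00  a ← 61.017046 − (+5.377e-07/-2.800e+00) = 61.017046
iter 5: u=1.500269  f(a)=-1.137e-13  f'(a)=-2.800e+00  a ← 61.017046 − (-1.137e-13/-2.800e+00) = 61.017046
converged: |Δa| < 1e-12 after 5 iterations
sag = a·(cosh(S/(2a)) − 1) = 61.017046·(cosh(1.500269) − 1) = 82.555032
T_max/T_min = cosh(S/(2a)) = 2.352983

a=61.017 sag=82.555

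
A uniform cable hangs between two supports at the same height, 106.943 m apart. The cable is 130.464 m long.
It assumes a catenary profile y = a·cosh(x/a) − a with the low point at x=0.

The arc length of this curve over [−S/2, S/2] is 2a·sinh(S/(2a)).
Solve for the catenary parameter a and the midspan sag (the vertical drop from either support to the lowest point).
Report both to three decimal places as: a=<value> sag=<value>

a=48.011 sag=32.984

seed: a₀ = √(S³/(24(L−S))) = √(106.943³/(24·23.521)) = 46.547358
iter 1: u=1.148755  f(a)=+1.602e+00  f'(a)=-1.150e+00  a ← 46.547358 − (+1.602e+00/-1.150e+00) = 47.939551
iter 2: u=1.115394  f(a)=+7.466e-02  f'(a)=-1.045e+00  a ← 47.939551 − (+7.466e-02/-1.045e+00) = 48.010971
iter 3: u=1.113735  f(a)=+1.798e-04  f'(a)=-1.040e+00  a ← 48.010971 − (+1.798e-04/-1.040e+00) = 48.011143
iter 4: u=1.113731  f(a)=+1.049e-09  f'(a)=-1.040e+00  a ← 48.011143 − (+1.049e-09/-1.040e+00) = 48.011143
iter 5: u=1.113731  f(a)=+2.842e-14  f'(a)=-1.040e+00  a ← 48.011143 − (+2.842e-14/-1.040e+00) = 48.011143
converged: |Δa| < 1e-12 after 5 iterations
sag = a·(cosh(S/(2a)) − 1) = 48.011143·(cosh(1.113731) − 1) = 32.984435
T_max/T_min = cosh(S/(2a)) = 1.687016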